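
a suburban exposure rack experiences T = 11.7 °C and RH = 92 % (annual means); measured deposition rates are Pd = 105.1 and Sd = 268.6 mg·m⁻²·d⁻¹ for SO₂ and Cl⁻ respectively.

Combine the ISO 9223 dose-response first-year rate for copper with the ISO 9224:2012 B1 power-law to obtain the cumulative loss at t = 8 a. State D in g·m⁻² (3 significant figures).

copper: T>10 °C ⇒ hinge -0.080·(11.7−10) = -0.1360
  SO₂ term: 0.0053·105.1^0.26·exp(0.059·92-0.1360) = 3.533
  Cl⁻ term: 0.01025·268.6^0.27·exp(0.036·92+0.049·11.7) = 2.259
  r_corr = 3.533 + 2.259 = 5.792 μm/a
Power-law: D(8) = r_corr · 8^0.667
  D(8) = 5.792 × 8^0.667 = 5.792 × 4.003 = 23.19 μm
  Mass loss = 23.19 μm × 8.96 g/cm³ = 207.7 g·m⁻²

D(8) = 208 g·m⁻²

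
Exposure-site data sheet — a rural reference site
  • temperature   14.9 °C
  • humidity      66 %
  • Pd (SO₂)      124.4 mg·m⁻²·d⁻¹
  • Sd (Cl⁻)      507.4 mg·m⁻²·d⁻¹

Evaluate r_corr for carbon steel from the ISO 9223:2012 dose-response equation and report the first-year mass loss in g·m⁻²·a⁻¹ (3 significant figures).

r_corr = 1.10e+03 g·m⁻²·a⁻¹

carbon steel: f(T) = -0.054·(T−10) [T>10 °C] = -0.2646
  sulphur-dioxide contribution → 62.46 μm/a
  chloride contribution → 77.74 μm/a
  total first-year rate 140.2 μm/a
Convert to mass loss: 140.2 μm/a × 7.85 g/cm³ = 1101 g·m⁻²·a⁻¹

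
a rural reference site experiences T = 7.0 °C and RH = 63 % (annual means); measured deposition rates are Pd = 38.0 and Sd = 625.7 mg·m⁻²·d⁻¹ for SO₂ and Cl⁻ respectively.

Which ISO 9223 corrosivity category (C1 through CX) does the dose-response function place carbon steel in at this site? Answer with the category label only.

carbon steel: temperature factor f = +0.150·(-3.0) = -0.4500
  Pd branch = 1.77·Pd^0.52·e^(0.02·RH+f) = 26.38 μm/a
  Sd branch = 0.102·Sd^0.62·e^(0.033·RH+0.04·T) = 58.46 μm/a
  r_corr = 26.38 + 58.46 = 84.84 μm/a
Category bounds: 80…200 μm/a bracket r_corr ⇒ C5

C5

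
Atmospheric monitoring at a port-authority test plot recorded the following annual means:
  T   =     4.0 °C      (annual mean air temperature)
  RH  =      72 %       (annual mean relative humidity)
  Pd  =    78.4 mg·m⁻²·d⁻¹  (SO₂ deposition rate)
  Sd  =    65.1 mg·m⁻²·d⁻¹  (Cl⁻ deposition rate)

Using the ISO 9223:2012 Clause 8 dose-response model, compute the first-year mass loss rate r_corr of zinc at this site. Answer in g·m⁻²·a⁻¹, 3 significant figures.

r_corr = 17.1 g·m⁻²·a⁻¹

zinc: T≤10 °C ⇒ hinge +0.038·(4.0−10) = -0.2280
  sulphur-dioxide contribution → 1.921 μm/a
  chloride contribution → 0.4727 μm/a
  total first-year rate 2.393 μm/a
Convert to mass loss: 2.393 μm/a × 7.14 g/cm³ = 17.09 g·m⁻²·a⁻¹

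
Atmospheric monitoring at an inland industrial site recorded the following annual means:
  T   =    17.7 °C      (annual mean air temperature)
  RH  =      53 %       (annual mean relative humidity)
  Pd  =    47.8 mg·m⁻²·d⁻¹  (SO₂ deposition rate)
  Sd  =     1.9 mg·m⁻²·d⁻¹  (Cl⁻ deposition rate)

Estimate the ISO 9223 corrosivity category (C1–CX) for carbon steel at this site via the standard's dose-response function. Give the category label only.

carbon steel: temperature factor f = -0.054·(7.7) = -0.4158
  SO₂ term: 1.77·47.8^0.52·exp(0.02·53-0.4158) = 25.18
  Sd branch = 0.102·Sd^0.62·e^(0.033·RH+0.04·T) = 1.772 μm/a
  r_corr = 25.18 + 1.772 = 26.95 μm/a
ISO 9223 Table 2 (carbon steel): 25 < 27 ≤ 50 μm/a ⇒ C3

C3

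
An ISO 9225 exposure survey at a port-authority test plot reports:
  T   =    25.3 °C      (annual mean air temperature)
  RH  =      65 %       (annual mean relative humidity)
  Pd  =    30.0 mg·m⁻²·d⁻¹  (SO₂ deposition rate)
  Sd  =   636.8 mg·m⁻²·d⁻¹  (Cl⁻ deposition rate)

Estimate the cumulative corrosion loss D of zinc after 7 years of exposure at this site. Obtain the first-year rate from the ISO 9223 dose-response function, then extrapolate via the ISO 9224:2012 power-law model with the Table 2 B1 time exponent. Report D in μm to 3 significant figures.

zinc: T>10 °C ⇒ hinge -0.071·(25.3−10) = -1.0863
  Pd branch = 0.0129·Pd^0.44·e^(0.046·RH+f) = 0.3866 μm/a
  Cl⁻ term: 0.0175·636.8^0.57·exp(0.008·65+0.085·25.3) = 10.03
  r_corr = 0.3866 + 10.03 = 10.41 μm/a
ISO 9224: D(t) = r_corr · t^b with b = 0.813 (zinc, B1)
  D(7) = 10.41 × 7^0.813 = 10.41 × 4.865 = 50.65 μm

D(7) = 50.7 μm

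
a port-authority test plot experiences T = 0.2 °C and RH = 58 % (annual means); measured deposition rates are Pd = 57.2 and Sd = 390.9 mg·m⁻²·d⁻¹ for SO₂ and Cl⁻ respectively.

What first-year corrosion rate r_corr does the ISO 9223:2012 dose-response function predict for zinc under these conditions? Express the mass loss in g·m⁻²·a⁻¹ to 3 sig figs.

r_corr = 11.5 g·m⁻²·a⁻¹

zinc: T≤10 °C ⇒ hinge +0.038·(0.2−10) = -0.3724
  Pd branch = 0.0129·Pd^0.44·e^(0.046·RH+f) = 0.76 μm/a
  Sd branch = 0.0175·Sd^0.57·e^(0.008·RH+0.085·T) = 0.85 μm/a
  sum: 0.76 + 0.85 → r_corr = 1.61 μm/a
Convert to mass loss: 1.61 μm/a × 7.14 g/cm³ = 11.5 g·m⁻²·a⁻¹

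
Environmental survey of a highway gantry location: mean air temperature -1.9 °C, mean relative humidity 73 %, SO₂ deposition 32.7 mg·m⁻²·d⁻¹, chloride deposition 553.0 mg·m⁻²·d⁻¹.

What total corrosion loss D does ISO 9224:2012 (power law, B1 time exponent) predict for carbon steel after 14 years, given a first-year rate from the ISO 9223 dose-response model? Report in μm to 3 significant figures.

carbon steel: T≤10 °C ⇒ hinge +0.150·(-1.9−10) = -1.7850
  Pd branch = 1.77·Pd^0.52·e^(0.02·RH+f) = 7.841 μm/a
  Sd branch = 0.102·Sd^0.62·e^(0.033·RH+0.04·T) = 52.76 μm/a
  r_corr = 7.841 + 52.76 = 60.6 μm/a
ISO 9224: D(t) = r_corr · t^b with b = 0.523 (carbon steel, B1)
  D(14) = 60.6 × 14^0.523 = 60.6 × 3.976 = 240.9 μm

D(14) = 241 μm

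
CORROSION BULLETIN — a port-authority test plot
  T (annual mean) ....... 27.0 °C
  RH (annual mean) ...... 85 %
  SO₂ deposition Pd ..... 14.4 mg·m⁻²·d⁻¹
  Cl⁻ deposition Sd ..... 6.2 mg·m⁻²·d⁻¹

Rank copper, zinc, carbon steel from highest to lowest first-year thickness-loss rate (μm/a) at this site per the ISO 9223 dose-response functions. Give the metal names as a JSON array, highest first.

copper: T>10 °C ⇒ hinge -0.080·(27.0−10) = -1.3600
  Pd branch = 0.0053·Pd^0.26·e^(0.059·RH+f) = 0.41 μm/a
  Cl⁻ term: 0.01025·6.2^0.27·exp(0.036·85+0.049·27.0) = 1.343
  sum: 0.41 + 1.343 → r_corr = 1.753 μm/a
zinc: T>10 °C ⇒ hinge -0.071·(27.0−10) = -1.2070
  SO₂ term: 0.0129·14.4^0.44·exp(0.046·85-1.2070) = 0.6225
  Sd branch = 0.0175·Sd^0.57·e^(0.008·RH+0.085·T) = 0.9699 μm/a
  r_corr = 0.6225 + 0.9699 = 1.592 μm/a
carbon steel: T>10 °C ⇒ hinge -0.054·(27.0−10) = -0.9180
  SO₂ term: 1.77·14.4^0.52·exp(0.02·85-0.9180) = 15.49
  Sd branch = 0.102·Sd^0.62·e^(0.033·RH+0.04·T) = 15.39 μm/a
  r_corr = 15.49 + 15.39 = 30.87 μm/a
Ordering by μm/a: carbon steel (30.9) > copper (1.75) > zinc (1.59)

["carbon steel", "copper", "zinc"]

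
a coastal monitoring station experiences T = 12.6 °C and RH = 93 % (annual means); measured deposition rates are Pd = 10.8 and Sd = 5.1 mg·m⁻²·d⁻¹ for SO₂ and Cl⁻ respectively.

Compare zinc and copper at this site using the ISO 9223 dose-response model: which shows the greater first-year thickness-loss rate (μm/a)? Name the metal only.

copper

zinc: temperature factor f = -0.071·(2.6) = -0.1846
  sulphur-dioxide contribution → 2.203 μm/a
  chloride contribution → 0.272 μm/a
  total first-year rate 2.475 μm/a
copper: T>10 °C ⇒ hinge -0.080·(12.6−10) = -0.2080
  sulphur-dioxide contribution → 1.93 μm/a
  chloride contribution → 0.8393 μm/a
  total first-year rate 2.77 μm/a
Ordering by μm/a: copper (2.77) > zinc (2.48)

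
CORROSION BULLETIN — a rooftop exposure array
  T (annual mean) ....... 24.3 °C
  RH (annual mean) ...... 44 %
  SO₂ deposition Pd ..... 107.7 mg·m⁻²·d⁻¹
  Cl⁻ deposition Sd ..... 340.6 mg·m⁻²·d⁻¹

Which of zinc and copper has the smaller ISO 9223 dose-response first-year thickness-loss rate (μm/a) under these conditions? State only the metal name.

zinc: T>10 °C ⇒ hinge -0.071·(24.3−10) = -1.0153
  Pd branch = 0.0129·Pd^0.44·e^(0.046·RH+f) = 0.2772 μm/a
  Sd branch = 0.0175·Sd^0.57·e^(0.008·RH+0.085·T) = 5.449 μm/a
  sum: 0.2772 + 5.449 → r_corr = 5.726 μm/a
copper: T>10 °C ⇒ hinge -0.080·(24.3−10) = -1.1440
  Pd branch = 0.0053·Pd^0.26·e^(0.059·RH+f) = 0.07643 μm/a
  Sd branch = 0.01025·Sd^0.27·e^(0.036·RH+0.049·T) = 0.7934 μm/a
  sum: 0.07643 + 0.7934 → r_corr = 0.8698 μm/a
Ordering by μm/a: zinc (5.73) > copper (0.87)

copper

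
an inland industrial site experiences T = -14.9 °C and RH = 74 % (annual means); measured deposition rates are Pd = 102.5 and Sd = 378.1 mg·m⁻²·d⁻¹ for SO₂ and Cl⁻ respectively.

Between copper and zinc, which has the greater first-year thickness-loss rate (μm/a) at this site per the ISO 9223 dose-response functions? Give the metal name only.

copper: f(T) = +0.126·(T−10) [T≤10 °C] = -3.1374
  SO₂ term: 0.0053·102.5^0.26·exp(0.059·74-3.1374) = 0.06034
  Sd branch = 0.01025·Sd^0.27·e^(0.036·RH+0.049·T) = 0.352 μm/a
  sum: 0.06034 + 0.352 → r_corr = 0.4124 μm/a
zinc: temperature factor f = +0.038·(-24.9) = -0.9462
  Pd branch = 0.0129·Pd^0.44·e^(0.046·RH+f) = 1.155 μm/a
  Sd branch = 0.0175·Sd^0.57·e^(0.008·RH+0.085·T) = 0.2626 μm/a
  sum: 1.155 + 0.2626 → r_corr = 1.418 μm/a
Ordering by μm/a: zinc (1.42) > copper (0.412)

zinc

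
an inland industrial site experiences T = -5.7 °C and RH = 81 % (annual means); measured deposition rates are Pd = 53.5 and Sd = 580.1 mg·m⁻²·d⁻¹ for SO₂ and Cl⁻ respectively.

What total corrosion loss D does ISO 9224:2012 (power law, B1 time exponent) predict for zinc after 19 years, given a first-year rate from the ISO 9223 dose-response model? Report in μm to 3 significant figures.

zinc: temperature factor f = +0.038·(-15.7) = -0.5966
  Pd branch = 0.0129·Pd^0.44·e^(0.046·RH+f) = 1.699 μm/a
  Cl⁻ term: 0.0175·580.1^0.57·exp(0.008·81+0.085·-5.7) = 0.7749
  r_corr = 1.699 + 0.7749 = 2.474 μm/a
Power-law: D(19) = r_corr · 19^0.813
  D(19) = 2.474 × 19^0.813 = 2.474 × 10.96 = 27.1 μm

D(19) = 27.1 μm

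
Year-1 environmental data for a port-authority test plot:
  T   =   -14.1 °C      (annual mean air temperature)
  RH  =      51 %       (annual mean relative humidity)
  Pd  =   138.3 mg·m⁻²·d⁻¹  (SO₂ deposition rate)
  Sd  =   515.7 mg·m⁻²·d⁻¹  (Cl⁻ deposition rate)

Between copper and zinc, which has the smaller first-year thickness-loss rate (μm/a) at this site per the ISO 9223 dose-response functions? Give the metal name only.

copper: f(T) = +0.126·(T−10) [T≤10 °C] = -3.0366
  SO₂ term: 0.0053·138.3^0.26·exp(0.059·51-3.0366) = 0.01857
  Cl⁻ term: 0.01025·515.7^0.27·exp(0.036·51+0.049·-14.1) = 0.1739
  sum: 0.01857 + 0.1739 → r_corr = 0.1925 μm/a
zinc: T≤10 °C ⇒ hinge +0.038·(-14.1−10) = -0.9158
  Pd branch = 0.0129·Pd^0.44·e^(0.046·RH+f) = 0.4717 μm/a
  Cl⁻ term: 0.0175·515.7^0.57·exp(0.008·51+0.085·-14.1) = 0.2791
  sum: 0.4717 + 0.2791 → r_corr = 0.7508 μm/a
Ordering by μm/a: zinc (0.751) > copper (0.193)

copper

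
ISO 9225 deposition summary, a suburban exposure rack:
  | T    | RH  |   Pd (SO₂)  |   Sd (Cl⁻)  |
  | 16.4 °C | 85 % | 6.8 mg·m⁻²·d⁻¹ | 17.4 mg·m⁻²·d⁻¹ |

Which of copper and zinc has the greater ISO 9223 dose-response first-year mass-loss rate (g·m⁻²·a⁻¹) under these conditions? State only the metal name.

copper

copper: temperature factor f = -0.080·(6.4) = -0.5120
  sulphur-dioxide contribution → 0.7877 μm/a
  chloride contribution → 1.056 μm/a
  ⇒ r_corr(copper) = 1.844 μm/a
  mass loss = 1.844 μm/a × 8.96 g/cm³ = 16.52 g·m⁻²·a⁻¹
zinc: f(T) = -0.071·(T−10) [T>10 °C] = -0.4544
  sulphur-dioxide contribution → 0.9498 μm/a
  chloride contribution → 0.7094 μm/a
  total first-year rate 1.659 μm/a
  mass loss = 1.659 μm/a × 7.14 g/cm³ = 11.85 g·m⁻²·a⁻¹
Ordering by g·m⁻²·a⁻¹: copper (16.5) > zinc (11.8)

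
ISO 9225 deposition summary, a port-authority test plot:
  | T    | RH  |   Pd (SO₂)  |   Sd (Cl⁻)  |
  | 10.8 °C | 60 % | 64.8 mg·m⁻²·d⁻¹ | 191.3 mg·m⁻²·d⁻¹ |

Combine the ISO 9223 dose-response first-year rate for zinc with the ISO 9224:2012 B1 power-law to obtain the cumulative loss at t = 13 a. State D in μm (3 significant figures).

zinc: temperature factor f = -0.071·(0.8) = -0.0568
  Pd branch = 0.0129·Pd^0.44·e^(0.046·RH+f) = 1.207 μm/a
  Sd branch = 0.0175·Sd^0.57·e^(0.008·RH+0.085·T) = 1.415 μm/a
  sum: 1.207 + 1.415 → r_corr = 2.622 μm/a
Power-law: D(13) = r_corr · 13^0.813
  D(13) = 2.622 × 13^0.813 = 2.622 × 8.047 = 21.1 μm

D(13) = 21.1 μm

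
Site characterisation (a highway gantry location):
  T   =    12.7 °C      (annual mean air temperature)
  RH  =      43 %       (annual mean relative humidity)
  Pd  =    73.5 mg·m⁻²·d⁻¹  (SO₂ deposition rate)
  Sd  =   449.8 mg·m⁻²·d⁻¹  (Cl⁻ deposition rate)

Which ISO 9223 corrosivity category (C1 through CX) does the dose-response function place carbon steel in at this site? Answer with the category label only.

C4

carbon steel: temperature factor f = -0.054·(2.7) = -0.1458
  Pd branch = 1.77·Pd^0.52·e^(0.02·RH+f) = 33.78 μm/a
  Sd branch = 0.102·Sd^0.62·e^(0.033·RH+0.04·T) = 30.93 μm/a
  r_corr = 33.78 + 30.93 = 64.71 μm/a
ISO 9223 Table 2 (carbon steel): 50 < 64.7 ≤ 80 μm/a ⇒ C4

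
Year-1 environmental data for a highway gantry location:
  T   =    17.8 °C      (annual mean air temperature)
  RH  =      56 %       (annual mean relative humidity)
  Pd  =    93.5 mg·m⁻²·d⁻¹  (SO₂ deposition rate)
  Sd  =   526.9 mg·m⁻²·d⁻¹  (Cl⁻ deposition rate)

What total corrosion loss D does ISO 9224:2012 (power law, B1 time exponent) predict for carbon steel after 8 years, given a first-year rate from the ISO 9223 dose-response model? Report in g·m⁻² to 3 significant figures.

carbon steel: temperature factor f = -0.054·(7.8) = -0.4212
  Pd branch = 1.77·Pd^0.52·e^(0.02·RH+f) = 37.69 μm/a
  Cl⁻ term: 0.102·526.9^0.62·exp(0.033·56+0.04·17.8) = 64.25
  sum: 37.69 + 64.25 → r_corr = 101.9 μm/a
Power-law: D(8) = r_corr · 8^0.523
  D(8) = 101.9 × 8^0.523 = 101.9 × 2.967 = 302.5 μm
  Mass loss = 302.5 μm × 7.85 g/cm³ = 2374 g·m⁻²

D(8) = 2.37e+03 g·m⁻²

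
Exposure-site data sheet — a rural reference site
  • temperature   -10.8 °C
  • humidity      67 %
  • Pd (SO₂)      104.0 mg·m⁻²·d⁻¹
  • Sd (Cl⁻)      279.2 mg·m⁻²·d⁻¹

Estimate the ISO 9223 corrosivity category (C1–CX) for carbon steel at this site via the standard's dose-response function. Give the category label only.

C2

carbon steel: f(T) = +0.150·(T−10) [T≤10 °C] = -3.1200
  sulphur-dioxide contribution → 3.34 μm/a
  chloride contribution → 19.85 μm/a
  ⇒ r_corr(carbon steel) = 23.19 μm/a
ISO 9223 Table 2 (carbon steel): 1.3 < 23.2 ≤ 25 μm/a ⇒ C2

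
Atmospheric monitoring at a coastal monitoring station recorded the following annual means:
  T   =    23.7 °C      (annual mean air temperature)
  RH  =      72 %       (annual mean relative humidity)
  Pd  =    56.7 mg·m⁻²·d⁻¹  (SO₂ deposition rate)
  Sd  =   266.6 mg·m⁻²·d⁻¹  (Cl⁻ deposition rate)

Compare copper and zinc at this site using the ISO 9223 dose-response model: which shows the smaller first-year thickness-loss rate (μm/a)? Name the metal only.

copper: f(T) = -0.080·(T−10) [T>10 °C] = -1.0960
  Pd branch = 0.0053·Pd^0.26·e^(0.059·RH+f) = 0.3541 μm/a
  Sd branch = 0.01025·Sd^0.27·e^(0.036·RH+0.049·T) = 1.976 μm/a
  sum: 0.3541 + 1.976 → r_corr = 2.33 μm/a
zinc: temperature factor f = -0.071·(13.7) = -0.9727
  Pd branch = 0.0129·Pd^0.44·e^(0.046·RH+f) = 0.7909 μm/a
  Sd branch = 0.0175·Sd^0.57·e^(0.008·RH+0.085·T) = 5.634 μm/a
  r_corr = 0.7909 + 5.634 = 6.425 μm/a
Ordering by μm/a: zinc (6.42) > copper (2.33)

copper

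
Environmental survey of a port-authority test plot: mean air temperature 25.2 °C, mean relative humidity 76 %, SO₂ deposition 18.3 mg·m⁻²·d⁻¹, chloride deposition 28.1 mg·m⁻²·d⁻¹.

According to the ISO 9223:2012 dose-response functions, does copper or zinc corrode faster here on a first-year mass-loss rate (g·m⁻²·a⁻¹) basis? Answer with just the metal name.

zinc

copper: f(T) = -0.080·(T−10) [T>10 °C] = -1.2160
  SO₂ term: 0.0053·18.3^0.26·exp(0.059·76-1.2160) = 0.2963
  Sd branch = 0.01025·Sd^0.27·e^(0.036·RH+0.049·T) = 1.338 μm/a
  r_corr = 0.2963 + 1.338 = 1.634 μm/a
  mass loss = 1.634 μm/a × 8.96 g/cm³ = 14.64 g·m⁻²·a⁻¹
zinc: temperature factor f = -0.071·(15.2) = -1.0792
  SO₂ term: 0.0129·18.3^0.44·exp(0.046·76-1.0792) = 0.5196
  Sd branch = 0.0175·Sd^0.57·e^(0.008·RH+0.085·T) = 1.833 μm/a
  sum: 0.5196 + 1.833 → r_corr = 2.352 μm/a
  mass loss = 2.352 μm/a × 7.14 g/cm³ = 16.8 g·m⁻²·a⁻¹
Ordering by g·m⁻²·a⁻¹: zinc (16.8) > copper (14.6)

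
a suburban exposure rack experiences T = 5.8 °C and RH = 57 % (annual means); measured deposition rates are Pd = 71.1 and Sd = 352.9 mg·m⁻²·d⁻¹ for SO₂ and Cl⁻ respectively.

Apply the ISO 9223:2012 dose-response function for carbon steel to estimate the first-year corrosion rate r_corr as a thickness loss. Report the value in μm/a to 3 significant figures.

carbon steel: temperature factor f = +0.150·(-4.2) = -0.6300
  SO₂ term: 1.77·71.1^0.52·exp(0.02·57-0.6300) = 27.07
  Sd branch = 0.102·Sd^0.62·e^(0.033·RH+0.04·T) = 32.05 μm/a
  sum: 27.07 + 32.05 → r_corr = 59.12 μm/a

r_corr = 59.1 μm/a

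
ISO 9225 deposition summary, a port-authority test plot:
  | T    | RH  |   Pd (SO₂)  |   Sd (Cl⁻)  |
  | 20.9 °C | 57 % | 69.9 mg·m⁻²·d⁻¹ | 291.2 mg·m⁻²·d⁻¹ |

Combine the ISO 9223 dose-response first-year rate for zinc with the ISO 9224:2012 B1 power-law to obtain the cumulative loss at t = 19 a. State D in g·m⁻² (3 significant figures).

zinc: T>10 °C ⇒ hinge -0.071·(20.9−10) = -0.7739
  Pd branch = 0.0129·Pd^0.44·e^(0.046·RH+f) = 0.5306 μm/a
  Cl⁻ term: 0.0175·291.2^0.57·exp(0.008·57+0.085·20.9) = 4.142
  sum: 0.5306 + 4.142 → r_corr = 4.672 μm/a
Long-term exponent b (ISO 9224 Table 2, B1) = 0.813
  D(19) = 4.672 × 19^0.813 = 4.672 × 10.96 = 51.19 μm
  Mass loss = 51.19 μm × 7.14 g/cm³ = 365.5 g·m⁻²

D(19) = 365 g·m⁻²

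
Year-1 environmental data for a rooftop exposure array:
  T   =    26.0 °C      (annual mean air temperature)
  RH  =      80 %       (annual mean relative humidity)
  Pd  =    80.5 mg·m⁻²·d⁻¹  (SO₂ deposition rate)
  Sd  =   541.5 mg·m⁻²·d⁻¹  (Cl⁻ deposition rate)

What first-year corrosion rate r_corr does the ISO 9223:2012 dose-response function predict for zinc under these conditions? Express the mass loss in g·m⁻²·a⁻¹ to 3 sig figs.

zinc: T>10 °C ⇒ hinge -0.071·(26.0−10) = -1.1360
  Pd branch = 0.0129·Pd^0.44·e^(0.046·RH+f) = 1.132 μm/a
  Sd branch = 0.0175·Sd^0.57·e^(0.008·RH+0.085·T) = 10.94 μm/a
  sum: 1.132 + 10.94 → r_corr = 12.07 μm/a
Convert to mass loss: 12.07 μm/a × 7.14 g/cm³ = 86.18 g·m⁻²·a⁻¹

r_corr = 86.2 g·m⁻²·a⁻¹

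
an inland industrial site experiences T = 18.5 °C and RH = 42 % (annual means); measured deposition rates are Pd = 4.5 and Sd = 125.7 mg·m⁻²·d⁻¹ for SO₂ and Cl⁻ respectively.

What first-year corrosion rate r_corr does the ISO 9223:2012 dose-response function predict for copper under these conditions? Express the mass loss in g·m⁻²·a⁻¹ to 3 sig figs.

r_corr = 4.23 g·m⁻²·a⁻¹

copper: T>10 °C ⇒ hinge -0.080·(18.5−10) = -0.6800
  sulphur-dioxide contribution → 0.04731 μm/a
  chloride contribution → 0.4245 μm/a
  ⇒ r_corr(copper) = 0.4718 μm/a
Convert to mass loss: 0.4718 μm/a × 8.96 g/cm³ = 4.228 g·m⁻²·a⁻¹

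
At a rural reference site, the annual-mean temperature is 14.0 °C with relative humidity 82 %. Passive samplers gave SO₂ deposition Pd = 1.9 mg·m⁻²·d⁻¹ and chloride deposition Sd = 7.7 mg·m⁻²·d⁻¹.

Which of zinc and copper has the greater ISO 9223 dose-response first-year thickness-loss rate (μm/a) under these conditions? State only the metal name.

copper

zinc: f(T) = -0.071·(T−10) [T>10 °C] = -0.2840
  Pd branch = 0.0129·Pd^0.44·e^(0.046·RH+f) = 0.5598 μm/a
  Cl⁻ term: 0.0175·7.7^0.57·exp(0.008·82+0.085·14.0) = 0.3549
  sum: 0.5598 + 0.3549 → r_corr = 0.9147 μm/a
copper: temperature factor f = -0.080·(4.0) = -0.3200
  Pd branch = 0.0053·Pd^0.26·e^(0.059·RH+f) = 0.574 μm/a
  Cl⁻ term: 0.01025·7.7^0.27·exp(0.036·82+0.049·14.0) = 0.6761
  sum: 0.574 + 0.6761 → r_corr = 1.25 μm/a
Ordering by μm/a: copper (1.25) > zinc (0.915)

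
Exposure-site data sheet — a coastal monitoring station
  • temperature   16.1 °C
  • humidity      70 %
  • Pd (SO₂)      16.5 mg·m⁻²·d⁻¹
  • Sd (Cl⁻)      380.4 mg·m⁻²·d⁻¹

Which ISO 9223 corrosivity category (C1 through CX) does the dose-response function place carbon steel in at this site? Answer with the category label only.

carbon steel: T>10 °C ⇒ hinge -0.054·(16.1−10) = -0.3294
  Pd branch = 1.77·Pd^0.52·e^(0.02·RH+f) = 22.18 μm/a
  Cl⁻ term: 0.102·380.4^0.62·exp(0.033·70+0.04·16.1) = 77.85
  r_corr = 22.18 + 77.85 = 100 μm/a
ISO 9223 Table 2 (carbon steel): 80 < 100 ≤ 200 μm/a ⇒ C5

C5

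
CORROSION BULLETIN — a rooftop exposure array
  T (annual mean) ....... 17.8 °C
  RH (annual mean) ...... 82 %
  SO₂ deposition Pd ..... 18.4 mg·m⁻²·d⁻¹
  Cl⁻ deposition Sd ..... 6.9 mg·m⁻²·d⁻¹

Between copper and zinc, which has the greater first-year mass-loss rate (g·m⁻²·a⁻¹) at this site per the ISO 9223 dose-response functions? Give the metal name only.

copper: T>10 °C ⇒ hinge -0.080·(17.8−10) = -0.6240
  Pd branch = 0.0053·Pd^0.26·e^(0.059·RH+f) = 0.7643 μm/a
  Sd branch = 0.01025·Sd^0.27·e^(0.036·RH+0.049·T) = 0.7908 μm/a
  sum: 0.7643 + 0.7908 → r_corr = 1.555 μm/a
  mass loss = 1.555 μm/a × 8.96 g/cm³ = 13.93 g·m⁻²·a⁻¹
zinc: f(T) = -0.071·(T−10) [T>10 °C] = -0.5538
  SO₂ term: 0.0129·18.4^0.44·exp(0.046·82-0.5538) = 1.161
  Cl⁻ term: 0.0175·6.9^0.57·exp(0.008·82+0.085·17.8) = 0.4604
  r_corr = 1.161 + 0.4604 = 1.621 μm/a
  mass loss = 1.621 μm/a × 7.14 g/cm³ = 11.58 g·m⁻²·a⁻¹
Ordering by g·m⁻²·a⁻¹: copper (13.9) > zinc (11.6)

copper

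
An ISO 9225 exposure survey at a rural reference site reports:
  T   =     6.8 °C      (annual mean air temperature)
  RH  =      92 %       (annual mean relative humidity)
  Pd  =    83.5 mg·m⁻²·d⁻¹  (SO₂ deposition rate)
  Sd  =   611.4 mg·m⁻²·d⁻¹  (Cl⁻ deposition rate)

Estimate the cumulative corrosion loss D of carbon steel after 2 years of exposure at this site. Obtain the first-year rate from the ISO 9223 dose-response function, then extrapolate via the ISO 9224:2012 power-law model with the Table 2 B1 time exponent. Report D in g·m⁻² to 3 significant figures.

carbon steel: f(T) = +0.150·(T−10) [T≤10 °C] = -0.4800
  sulphur-dioxide contribution → 68.85 μm/a
  chloride contribution → 148.9 μm/a
  total first-year rate 217.7 μm/a
Long-term exponent b (ISO 9224 Table 2, B1) = 0.523
  D(2) = 217.7 × 2^0.523 = 217.7 × 1.437 = 312.8 μm
  Mass loss = 312.8 μm × 7.85 g/cm³ = 2456 g·m⁻²

D(2) = 2.46e+03 g·m⁻²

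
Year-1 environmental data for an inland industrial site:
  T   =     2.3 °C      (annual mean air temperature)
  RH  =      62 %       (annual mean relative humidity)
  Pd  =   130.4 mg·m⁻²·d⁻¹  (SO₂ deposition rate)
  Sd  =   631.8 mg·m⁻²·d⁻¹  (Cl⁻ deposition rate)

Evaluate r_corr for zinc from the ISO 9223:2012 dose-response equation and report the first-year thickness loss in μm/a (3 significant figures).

r_corr = 2.80 μm/a

zinc: T≤10 °C ⇒ hinge +0.038·(2.3−10) = -0.2926
  SO₂ term: 0.0129·130.4^0.44·exp(0.046·62-0.2926) = 1.422
  Sd branch = 0.0175·Sd^0.57·e^(0.008·RH+0.085·T) = 1.379 μm/a
  sum: 1.422 + 1.379 → r_corr = 2.801 μm/a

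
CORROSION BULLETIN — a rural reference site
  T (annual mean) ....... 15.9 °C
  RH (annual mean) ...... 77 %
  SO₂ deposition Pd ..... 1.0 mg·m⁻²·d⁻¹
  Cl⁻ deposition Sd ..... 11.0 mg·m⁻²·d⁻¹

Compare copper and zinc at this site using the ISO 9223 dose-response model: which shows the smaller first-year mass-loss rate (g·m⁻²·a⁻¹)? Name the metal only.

zinc

copper: f(T) = -0.080·(T−10) [T>10 °C] = -0.4720
  Pd branch = 0.0053·Pd^0.26·e^(0.059·RH+f) = 0.3107 μm/a
  Sd branch = 0.01025·Sd^0.27·e^(0.036·RH+0.049·T) = 0.6825 μm/a
  r_corr = 0.3107 + 0.6825 = 0.9932 μm/a
  mass loss = 0.9932 μm/a × 8.96 g/cm³ = 8.899 g·m⁻²·a⁻¹
zinc: temperature factor f = -0.071·(5.9) = -0.4189
  Pd branch = 0.0129·Pd^0.44·e^(0.046·RH+f) = 0.293 μm/a
  Cl⁻ term: 0.0175·11.0^0.57·exp(0.008·77+0.085·15.9) = 0.491
  sum: 0.293 + 0.491 → r_corr = 0.7841 μm/a
  mass loss = 0.7841 μm/a × 7.14 g/cm³ = 5.598 g·m⁻²·a⁻¹
Ordering by g·m⁻²·a⁻¹: copper (8.9) > zinc (5.6)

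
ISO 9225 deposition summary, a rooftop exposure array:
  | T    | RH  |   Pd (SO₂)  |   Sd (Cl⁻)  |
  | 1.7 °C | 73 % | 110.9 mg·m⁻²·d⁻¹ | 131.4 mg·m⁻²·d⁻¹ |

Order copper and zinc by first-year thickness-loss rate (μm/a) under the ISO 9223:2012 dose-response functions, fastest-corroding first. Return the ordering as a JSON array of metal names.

["zinc", "copper"]

copper: f(T) = +0.126·(T−10) [T≤10 °C] = -1.0458
  Pd branch = 0.0053·Pd^0.26·e^(0.059·RH+f) = 0.4702 μm/a
  Cl⁻ term: 0.01025·131.4^0.27·exp(0.036·73+0.049·1.7) = 0.5758
  sum: 0.4702 + 0.5758 → r_corr = 1.046 μm/a
zinc: temperature factor f = +0.038·(-8.3) = -0.3154
  Pd branch = 0.0129·Pd^0.44·e^(0.046·RH+f) = 2.147 μm/a
  Sd branch = 0.0175·Sd^0.57·e^(0.008·RH+0.085·T) = 0.5848 μm/a
  r_corr = 2.147 + 0.5848 = 2.731 μm/a
Ordering by μm/a: zinc (2.73) > copper (1.05)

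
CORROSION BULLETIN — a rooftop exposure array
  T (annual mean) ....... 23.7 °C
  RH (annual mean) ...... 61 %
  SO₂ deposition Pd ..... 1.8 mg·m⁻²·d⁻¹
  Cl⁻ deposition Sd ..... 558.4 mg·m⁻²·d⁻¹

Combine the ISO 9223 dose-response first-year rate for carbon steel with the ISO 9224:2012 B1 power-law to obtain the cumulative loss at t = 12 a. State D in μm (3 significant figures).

D(12) = 379 μm

carbon steel: temperature factor f = -0.054·(13.7) = -0.7398
  SO₂ term: 1.77·1.8^0.52·exp(0.02·61-0.7398) = 3.884
  Cl⁻ term: 0.102·558.4^0.62·exp(0.033·61+0.04·23.7) = 99.46
  sum: 3.884 + 99.46 → r_corr = 103.3 μm/a
Long-term exponent b (ISO 9224 Table 2, B1) = 0.523
  D(12) = 103.3 × 12^0.523 = 103.3 × 3.668 = 379.1 μm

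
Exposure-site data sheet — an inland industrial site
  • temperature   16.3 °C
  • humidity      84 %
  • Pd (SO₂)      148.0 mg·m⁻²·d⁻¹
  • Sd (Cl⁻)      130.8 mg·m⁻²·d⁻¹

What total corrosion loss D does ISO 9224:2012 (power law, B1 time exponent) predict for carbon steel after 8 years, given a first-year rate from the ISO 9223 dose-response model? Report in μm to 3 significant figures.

D(8) = 460 μm

carbon steel: f(T) = -0.054·(T−10) [T>10 °C] = -0.3402
  SO₂ term: 1.77·148.0^0.52·exp(0.02·84-0.3402) = 90.86
  Cl⁻ term: 0.102·130.8^0.62·exp(0.033·84+0.04·16.3) = 64.26
  sum: 90.86 + 64.26 → r_corr = 155.1 μm/a
Long-term exponent b (ISO 9224 Table 2, B1) = 0.523
  D(8) = 155.1 × 8^0.523 = 155.1 × 2.967 = 460.2 μm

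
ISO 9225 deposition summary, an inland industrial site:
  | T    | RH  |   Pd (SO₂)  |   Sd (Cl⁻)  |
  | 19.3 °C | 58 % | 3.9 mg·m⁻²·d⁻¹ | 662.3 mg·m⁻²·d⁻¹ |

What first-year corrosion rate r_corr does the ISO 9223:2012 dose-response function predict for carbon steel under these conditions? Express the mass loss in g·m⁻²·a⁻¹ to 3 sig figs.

r_corr = 714 g·m⁻²·a⁻¹

carbon steel: temperature factor f = -0.054·(9.3) = -0.5022
  sulphur-dioxide contribution → 6.934 μm/a
  chloride contribution → 83.98 μm/a
  ⇒ r_corr(carbon steel) = 90.91 μm/a
Convert to mass loss: 90.91 μm/a × 7.85 g/cm³ = 713.7 g·m⁻²·a⁻¹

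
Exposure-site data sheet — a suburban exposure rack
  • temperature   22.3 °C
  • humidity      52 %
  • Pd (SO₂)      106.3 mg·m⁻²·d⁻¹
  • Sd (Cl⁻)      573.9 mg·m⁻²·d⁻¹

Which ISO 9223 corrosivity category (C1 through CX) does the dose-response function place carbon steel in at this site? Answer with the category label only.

carbon steel: temperature factor f = -0.054·(12.3) = -0.6642
  Pd branch = 1.77·Pd^0.52·e^(0.02·RH+f) = 29.17 μm/a
  Sd branch = 0.102·Sd^0.62·e^(0.033·RH+0.04·T) = 71.08 μm/a
  sum: 29.17 + 71.08 → r_corr = 100.2 μm/a
100 μm/a falls in (80, 200] for carbon steel → category C5

C5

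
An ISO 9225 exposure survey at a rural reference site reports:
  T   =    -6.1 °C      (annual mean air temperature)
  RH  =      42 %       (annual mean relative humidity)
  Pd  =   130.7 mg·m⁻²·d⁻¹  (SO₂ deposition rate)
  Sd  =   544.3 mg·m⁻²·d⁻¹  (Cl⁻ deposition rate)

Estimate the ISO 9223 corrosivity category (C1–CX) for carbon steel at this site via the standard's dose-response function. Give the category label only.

C2

carbon steel: f(T) = +0.150·(T−10) [T≤10 °C] = -2.4150
  SO₂ term: 1.77·130.7^0.52·exp(0.02·42-2.4150) = 4.618
  Sd branch = 0.102·Sd^0.62·e^(0.033·RH+0.04·T) = 15.88 μm/a
  sum: 4.618 + 15.88 → r_corr = 20.5 μm/a
20.5 μm/a falls in (1.3, 25] for carbon steel → category C2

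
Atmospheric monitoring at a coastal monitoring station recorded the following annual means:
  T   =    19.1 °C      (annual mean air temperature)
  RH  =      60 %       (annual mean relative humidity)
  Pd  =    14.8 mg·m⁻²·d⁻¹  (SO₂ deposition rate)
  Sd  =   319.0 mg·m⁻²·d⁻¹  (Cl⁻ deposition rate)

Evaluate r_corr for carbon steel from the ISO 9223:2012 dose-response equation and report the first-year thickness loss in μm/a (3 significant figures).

carbon steel: f(T) = -0.054·(T−10) [T>10 °C] = -0.4914
  Pd branch = 1.77·Pd^0.52·e^(0.02·RH+f) = 14.6 μm/a
  Cl⁻ term: 0.102·319.0^0.62·exp(0.033·60+0.04·19.1) = 56.58
  r_corr = 14.6 + 56.58 = 71.18 μm/a

r_corr = 71.2 μm/a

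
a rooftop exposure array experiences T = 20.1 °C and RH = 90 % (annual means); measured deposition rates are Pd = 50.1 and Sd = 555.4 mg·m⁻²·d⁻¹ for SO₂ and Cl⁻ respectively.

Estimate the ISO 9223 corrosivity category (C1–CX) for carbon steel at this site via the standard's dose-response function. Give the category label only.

carbon steel: f(T) = -0.054·(T−10) [T>10 °C] = -0.5454
  SO₂ term: 1.77·50.1^0.52·exp(0.02·90-0.5454) = 47.51
  Sd branch = 0.102·Sd^0.62·e^(0.033·RH+0.04·T) = 223.5 μm/a
  sum: 47.51 + 223.5 → r_corr = 271 μm/a
ISO 9223 Table 2 (carbon steel): 200 < 271 ≤ 700 μm/a ⇒ CX

CX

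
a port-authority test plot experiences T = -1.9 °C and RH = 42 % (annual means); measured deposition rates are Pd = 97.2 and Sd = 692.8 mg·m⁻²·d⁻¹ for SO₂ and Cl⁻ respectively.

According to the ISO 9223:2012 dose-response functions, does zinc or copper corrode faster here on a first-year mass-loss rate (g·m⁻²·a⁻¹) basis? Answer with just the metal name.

zinc

zinc: f(T) = +0.038·(T−10) [T≤10 °C] = -0.4522
  Pd branch = 0.0129·Pd^0.44·e^(0.046·RH+f) = 0.4245 μm/a
  Cl⁻ term: 0.0175·692.8^0.57·exp(0.008·42+0.085·-1.9) = 0.8669
  sum: 0.4245 + 0.8669 → r_corr = 1.291 μm/a
  mass loss = 1.291 μm/a × 7.14 g/cm³ = 9.22 g·m⁻²·a⁻¹
copper: f(T) = +0.126·(T−10) [T≤10 °C] = -1.4994
  SO₂ term: 0.0053·97.2^0.26·exp(0.059·42-1.4994) = 0.04635
  Cl⁻ term: 0.01025·692.8^0.27·exp(0.036·42+0.049·-1.9) = 0.2477
  r_corr = 0.04635 + 0.2477 = 0.294 μm/a
  mass loss = 0.294 μm/a × 8.96 g/cm³ = 2.635 g·m⁻²·a⁻¹
Ordering by g·m⁻²·a⁻¹: zinc (9.22) > copper (2.63)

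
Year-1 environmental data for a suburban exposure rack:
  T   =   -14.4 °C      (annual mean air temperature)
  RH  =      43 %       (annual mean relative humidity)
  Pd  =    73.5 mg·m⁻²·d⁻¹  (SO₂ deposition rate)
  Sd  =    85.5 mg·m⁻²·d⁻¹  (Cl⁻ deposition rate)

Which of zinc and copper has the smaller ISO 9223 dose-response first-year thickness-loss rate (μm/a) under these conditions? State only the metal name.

copper

zinc: temperature factor f = +0.038·(-24.4) = -0.9272
  sulphur-dioxide contribution → 0.2444 μm/a
  chloride contribution → 0.09164 μm/a
  total first-year rate 0.336 μm/a
copper: temperature factor f = +0.126·(-24.4) = -3.0744
  sulphur-dioxide contribution → 0.009465 μm/a
  chloride contribution → 0.07911 μm/a
  ⇒ r_corr(copper) = 0.08857 μm/a
Ordering by μm/a: zinc (0.336) > copper (0.0886)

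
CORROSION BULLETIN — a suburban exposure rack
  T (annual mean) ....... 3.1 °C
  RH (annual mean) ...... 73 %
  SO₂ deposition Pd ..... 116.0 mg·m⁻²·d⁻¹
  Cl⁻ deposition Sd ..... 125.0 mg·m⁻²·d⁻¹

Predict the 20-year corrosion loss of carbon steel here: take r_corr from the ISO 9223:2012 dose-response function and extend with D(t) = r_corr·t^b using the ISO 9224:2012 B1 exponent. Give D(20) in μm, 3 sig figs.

D(20) = 276 μm

carbon steel: temperature factor f = +0.150·(-6.9) = -1.0350
  SO₂ term: 1.77·116.0^0.52·exp(0.02·73-1.0350) = 32.07
  Cl⁻ term: 0.102·125.0^0.62·exp(0.033·73+0.04·3.1) = 25.63
  sum: 32.07 + 25.63 → r_corr = 57.7 μm/a
ISO 9224: D(t) = r_corr · t^b with b = 0.523 (carbon steel, B1)
  D(20) = 57.7 × 20^0.523 = 57.7 × 4.791 = 276.4 μm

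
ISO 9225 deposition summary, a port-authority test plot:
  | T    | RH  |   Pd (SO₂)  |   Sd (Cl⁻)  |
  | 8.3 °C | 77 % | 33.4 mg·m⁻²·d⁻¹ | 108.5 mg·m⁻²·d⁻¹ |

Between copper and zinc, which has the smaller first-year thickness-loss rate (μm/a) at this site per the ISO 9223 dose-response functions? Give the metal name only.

copper: f(T) = +0.126·(T−10) [T≤10 °C] = -0.2142
  SO₂ term: 0.0053·33.4^0.26·exp(0.059·77-0.2142) = 1.001
  Sd branch = 0.01025·Sd^0.27·e^(0.036·RH+0.049·T) = 0.8725 μm/a
  sum: 1.001 + 0.8725 → r_corr = 1.874 μm/a
zinc: T≤10 °C ⇒ hinge +0.038·(8.3−10) = -0.0646
  SO₂ term: 0.0129·33.4^0.44·exp(0.046·77-0.0646) = 1.955
  Cl⁻ term: 0.0175·108.5^0.57·exp(0.008·77+0.085·8.3) = 0.9488
  r_corr = 1.955 + 0.9488 = 2.904 μm/a
Ordering by μm/a: zinc (2.9) > copper (1.87)

copper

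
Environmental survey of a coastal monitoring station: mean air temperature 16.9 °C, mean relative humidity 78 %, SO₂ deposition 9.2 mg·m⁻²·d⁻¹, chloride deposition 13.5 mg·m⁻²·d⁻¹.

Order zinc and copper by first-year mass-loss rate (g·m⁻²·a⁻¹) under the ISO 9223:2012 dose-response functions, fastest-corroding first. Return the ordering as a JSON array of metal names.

zinc: f(T) = -0.071·(T−10) [T>10 °C] = -0.4899
  Pd branch = 0.0129·Pd^0.44·e^(0.046·RH+f) = 0.7588 μm/a
  Sd branch = 0.0175·Sd^0.57·e^(0.008·RH+0.085·T) = 0.6056 μm/a
  r_corr = 0.7588 + 0.6056 = 1.364 μm/a
  mass loss = 1.364 μm/a × 7.14 g/cm³ = 9.742 g·m⁻²·a⁻¹
copper: T>10 °C ⇒ hinge -0.080·(16.9−10) = -0.5520
  Pd branch = 0.0053·Pd^0.26·e^(0.059·RH+f) = 0.5417 μm/a
  Cl⁻ term: 0.01025·13.5^0.27·exp(0.036·78+0.049·16.9) = 0.7853
  sum: 0.5417 + 0.7853 → r_corr = 1.327 μm/a
  mass loss = 1.327 μm/a × 8.96 g/cm³ = 11.89 g·m⁻²·a⁻¹
Ordering by g·m⁻²·a⁻¹: copper (11.9) > zinc (9.74)

["copper", "zinc"]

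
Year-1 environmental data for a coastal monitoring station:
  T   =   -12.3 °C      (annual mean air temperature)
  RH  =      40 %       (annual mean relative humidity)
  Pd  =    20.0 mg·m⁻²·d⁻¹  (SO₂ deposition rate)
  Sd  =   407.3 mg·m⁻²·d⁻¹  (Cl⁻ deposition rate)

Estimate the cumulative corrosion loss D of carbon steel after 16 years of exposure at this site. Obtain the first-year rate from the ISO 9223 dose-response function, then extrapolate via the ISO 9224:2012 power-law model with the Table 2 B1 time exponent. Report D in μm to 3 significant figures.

D(16) = 44.1 μm

carbon steel: temperature factor f = +0.150·(-22.3) = -3.3450
  SO₂ term: 1.77·20.0^0.52·exp(0.02·40-3.3450) = 0.6595
  Cl⁻ term: 0.102·407.3^0.62·exp(0.033·40+0.04·-12.3) = 9.69
  r_corr = 0.6595 + 9.69 = 10.35 μm/a
Long-term exponent b (ISO 9224 Table 2, B1) = 0.523
  D(16) = 10.35 × 16^0.523 = 10.35 × 4.263 = 44.13 μm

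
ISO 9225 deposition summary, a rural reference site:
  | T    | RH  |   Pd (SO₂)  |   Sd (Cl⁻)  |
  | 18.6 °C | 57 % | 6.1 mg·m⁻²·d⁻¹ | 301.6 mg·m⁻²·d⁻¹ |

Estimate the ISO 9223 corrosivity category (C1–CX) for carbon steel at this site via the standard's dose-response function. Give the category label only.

C4

carbon steel: temperature factor f = -0.054·(8.6) = -0.4644
  sulphur-dioxide contribution → 8.907 μm/a
  chloride contribution → 48.51 μm/a
  ⇒ r_corr(carbon steel) = 57.42 μm/a
Category bounds: 50…80 μm/a bracket r_corr ⇒ C4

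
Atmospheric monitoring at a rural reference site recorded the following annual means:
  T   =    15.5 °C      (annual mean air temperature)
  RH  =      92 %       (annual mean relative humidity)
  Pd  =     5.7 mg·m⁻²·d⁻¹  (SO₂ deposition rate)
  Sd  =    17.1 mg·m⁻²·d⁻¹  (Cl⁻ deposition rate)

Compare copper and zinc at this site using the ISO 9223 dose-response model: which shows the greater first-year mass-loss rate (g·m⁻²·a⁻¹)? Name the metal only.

copper: f(T) = -0.080·(T−10) [T>10 °C] = -0.4400
  SO₂ term: 0.0053·5.7^0.26·exp(0.059·92-0.4400) = 1.222
  Cl⁻ term: 0.01025·17.1^0.27·exp(0.036·92+0.049·15.5) = 1.294
  sum: 1.222 + 1.294 → r_corr = 2.516 μm/a
  mass loss = 2.516 μm/a × 8.96 g/cm³ = 22.54 g·m⁻²·a⁻¹
zinc: f(T) = -0.071·(T−10) [T>10 °C] = -0.3905
  Pd branch = 0.0129·Pd^0.44·e^(0.046·RH+f) = 1.293 μm/a
  Cl⁻ term: 0.0175·17.1^0.57·exp(0.008·92+0.085·15.5) = 0.6881
  sum: 1.293 + 0.6881 → r_corr = 1.981 μm/a
  mass loss = 1.981 μm/a × 7.14 g/cm³ = 14.14 g·m⁻²·a⁻¹
Ordering by g·m⁻²·a⁻¹: copper (22.5) > zinc (14.1)

copper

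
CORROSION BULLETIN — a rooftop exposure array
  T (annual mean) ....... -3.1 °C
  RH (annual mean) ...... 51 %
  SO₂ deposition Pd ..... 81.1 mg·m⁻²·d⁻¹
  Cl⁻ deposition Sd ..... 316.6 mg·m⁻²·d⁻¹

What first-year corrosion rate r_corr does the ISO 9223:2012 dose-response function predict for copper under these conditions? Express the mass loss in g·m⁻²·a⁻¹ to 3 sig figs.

copper: T≤10 °C ⇒ hinge +0.126·(-3.1−10) = -1.6506
  Pd branch = 0.0053·Pd^0.26·e^(0.059·RH+f) = 0.06465 μm/a
  Cl⁻ term: 0.01025·316.6^0.27·exp(0.036·51+0.049·-3.1) = 0.2614
  sum: 0.06465 + 0.2614 → r_corr = 0.326 μm/a
Convert to mass loss: 0.326 μm/a × 8.96 g/cm³ = 2.921 g·m⁻²·a⁻¹

r_corr = 2.92 g·m⁻²·a⁻¹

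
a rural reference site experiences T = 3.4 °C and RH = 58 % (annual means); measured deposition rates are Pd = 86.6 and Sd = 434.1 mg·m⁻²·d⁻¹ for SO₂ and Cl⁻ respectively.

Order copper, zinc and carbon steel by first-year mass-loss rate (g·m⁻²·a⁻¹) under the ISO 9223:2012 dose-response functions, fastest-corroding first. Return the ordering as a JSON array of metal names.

["carbon steel", "zinc", "copper"]

copper: temperature factor f = +0.126·(-6.6) = -0.8316
  Pd branch = 0.0053·Pd^0.26·e^(0.059·RH+f) = 0.2254 μm/a
  Sd branch = 0.01025·Sd^0.27·e^(0.036·RH+0.049·T) = 0.5035 μm/a
  sum: 0.2254 + 0.5035 → r_corr = 0.729 μm/a
  mass loss = 0.729 μm/a × 8.96 g/cm³ = 6.532 g·m⁻²·a⁻¹
zinc: T≤10 °C ⇒ hinge +0.038·(3.4−10) = -0.2508
  SO₂ term: 0.0129·86.6^0.44·exp(0.046·58-0.2508) = 1.03
  Cl⁻ term: 0.0175·434.1^0.57·exp(0.008·58+0.085·3.4) = 1.184
  sum: 1.03 + 1.184 → r_corr = 2.214 μm/a
  mass loss = 2.214 μm/a × 7.14 g/cm³ = 15.81 g·m⁻²·a⁻¹
carbon steel: f(T) = +0.150·(T−10) [T≤10 °C] = -0.9900
  Pd branch = 1.77·Pd^0.52·e^(0.02·RH+f) = 21.35 μm/a
  Sd branch = 0.102·Sd^0.62·e^(0.033·RH+0.04·T) = 34.21 μm/a
  sum: 21.35 + 34.21 → r_corr = 55.56 μm/a
  mass loss = 55.56 μm/a × 7.85 g/cm³ = 436.1 g·m⁻²·a⁻¹
Ordering by g·m⁻²·a⁻¹: carbon steel (436) > zinc (15.8) > copper (6.53)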